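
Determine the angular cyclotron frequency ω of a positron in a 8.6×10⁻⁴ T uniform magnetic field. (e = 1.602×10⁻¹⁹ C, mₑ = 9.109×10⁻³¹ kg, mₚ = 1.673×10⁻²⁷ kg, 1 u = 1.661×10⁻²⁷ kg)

ω ≈ 1.5×10⁸ rad/s

ω = |q|B/m.
ω = (1.602×10⁻¹⁹)(8.6×10⁻⁴)/9.109×10⁻³¹ ≈ 1.5×10⁸ rad/s.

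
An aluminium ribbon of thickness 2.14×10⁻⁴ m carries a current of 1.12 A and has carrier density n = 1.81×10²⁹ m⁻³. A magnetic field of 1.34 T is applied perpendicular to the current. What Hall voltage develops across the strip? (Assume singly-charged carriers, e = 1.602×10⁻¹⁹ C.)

V_H ≈ 2.42×10⁻⁷ V

V_H = IB/(n e t).
V_H = (1.12)(1.34)/((1.81×10²⁹)(1.602×10⁻¹⁹)(2.14×10⁻⁴)) ≈ 2.42×10⁻⁷ V.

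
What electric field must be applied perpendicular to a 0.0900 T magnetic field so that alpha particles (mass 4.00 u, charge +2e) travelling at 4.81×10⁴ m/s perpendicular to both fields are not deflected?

For straight-line motion qE = qvB, so E = vB.
E = 4.81×10⁴ × 0.0900 = 4330 V/m.

E = 4330 V/m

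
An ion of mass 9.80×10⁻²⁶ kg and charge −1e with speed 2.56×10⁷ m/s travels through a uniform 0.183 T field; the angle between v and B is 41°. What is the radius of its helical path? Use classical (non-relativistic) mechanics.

v⊥ = v sinθ = 2.56×10⁷·sin41° ≈ 1.680×10⁷ m/s.
r = m v⊥/(|q|B) = (9.80×10⁻²⁶)(1.680×10⁷)/((1.602×10⁻¹⁹)(0.183)) ≈ 56.1 m.

r ≈ 56.1 m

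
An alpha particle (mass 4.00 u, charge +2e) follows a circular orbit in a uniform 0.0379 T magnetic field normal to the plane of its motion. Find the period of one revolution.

The cyclotron period depends only on m, q, B: T = 2πm/(|q|B).
T = 2π(6.644×10⁻²⁷)/((3.204×10⁻¹⁹)(0.0379)) ≈ 3.44×10⁻⁶ s.

T ≈ 3.44×10⁻⁶ s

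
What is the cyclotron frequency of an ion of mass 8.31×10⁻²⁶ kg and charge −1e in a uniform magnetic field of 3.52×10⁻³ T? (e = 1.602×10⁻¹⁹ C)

f ≈ 1080 Hz

f = |q|B/(2πm).
f = (1.602×10⁻¹⁹)(3.52×10⁻³)/(2π·8.31×10⁻²⁶) ≈ 1080 Hz.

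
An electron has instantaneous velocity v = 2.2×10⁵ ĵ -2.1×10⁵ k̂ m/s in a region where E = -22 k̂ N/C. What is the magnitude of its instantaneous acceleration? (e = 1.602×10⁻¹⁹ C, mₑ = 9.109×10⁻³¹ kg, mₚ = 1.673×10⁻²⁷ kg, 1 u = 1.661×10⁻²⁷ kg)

|a| ≈ 3.87×10¹² m/s²

Only an electric field acts, so F = qE = (−1.602×10⁻¹⁹ C)·(0, 0, -22.0) = (0, 0, 3.52×10⁻¹⁸) N.
|a| = |F|/m = 3.524×10⁻¹⁸/9.109×10⁻³¹ ≈ 3.87×10¹² m/s².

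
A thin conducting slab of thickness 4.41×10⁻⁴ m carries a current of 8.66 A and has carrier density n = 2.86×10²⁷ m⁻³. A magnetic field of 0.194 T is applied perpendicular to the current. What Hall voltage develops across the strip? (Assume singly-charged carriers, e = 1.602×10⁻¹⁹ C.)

V_H = IB/(n e t).
V_H = (8.66)(0.194)/((2.86×10²⁷)(1.602×10⁻¹⁹)(4.41×10⁻⁴)) ≈ 8.31×10⁻⁶ V.

V_H ≈ 8.31×10⁻⁶ V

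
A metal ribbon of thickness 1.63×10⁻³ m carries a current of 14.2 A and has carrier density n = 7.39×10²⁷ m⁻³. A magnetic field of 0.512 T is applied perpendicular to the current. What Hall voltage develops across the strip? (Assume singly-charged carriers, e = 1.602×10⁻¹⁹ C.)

V_H ≈ 3.77×10⁻⁶ V

V_H = IB/(n e t).
V_H = (14.2)(0.512)/((7.39×10²⁷)(1.602×10⁻¹⁹)(1.63×10⁻³)) ≈ 3.77×10⁻⁶ V.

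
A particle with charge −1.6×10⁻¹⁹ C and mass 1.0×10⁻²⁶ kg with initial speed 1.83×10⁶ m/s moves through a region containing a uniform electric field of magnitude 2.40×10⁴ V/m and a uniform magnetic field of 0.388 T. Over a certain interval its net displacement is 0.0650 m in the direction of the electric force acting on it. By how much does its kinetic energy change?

The magnetic force is always ⟂ v and does no work; only the electric force changes KE.
ΔKE = F_E · d = |q|E d = (1.6×10⁻¹⁹)(2.40×10⁴)(0.0650) ≈ 2.50×10⁻¹⁶ J.

ΔKE ≈ 2.50×10⁻¹⁶ J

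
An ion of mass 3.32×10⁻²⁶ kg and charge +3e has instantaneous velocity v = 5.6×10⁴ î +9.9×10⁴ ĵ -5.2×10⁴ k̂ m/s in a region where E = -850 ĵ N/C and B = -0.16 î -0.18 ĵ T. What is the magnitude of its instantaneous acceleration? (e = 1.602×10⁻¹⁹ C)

v×B = (-9360, 8320, 5760) N/C.
E + v×B = (-9360, 7470, 5760) N/C.
F = q(E + v×B) = (4.806×10⁻¹⁹ C)·(-9360, 7470, 5760) = (-4.50×10⁻¹⁵, 3.59×10⁻¹⁵, 2.77×10⁻¹⁵) N.
|a| = |F|/m = 6.387×10⁻¹⁵/3.32×10⁻²⁶ ≈ 1.92×10¹¹ m/s².

|a| ≈ 1.92×10¹¹ m/s²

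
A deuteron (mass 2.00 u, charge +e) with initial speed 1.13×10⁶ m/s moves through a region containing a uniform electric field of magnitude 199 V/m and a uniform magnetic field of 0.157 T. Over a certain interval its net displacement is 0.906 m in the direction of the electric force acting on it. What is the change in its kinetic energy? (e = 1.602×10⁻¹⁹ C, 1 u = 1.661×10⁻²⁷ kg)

The magnetic force is always ⟂ v and does no work; only the electric force changes KE.
ΔKE = F_E · d = |q|E d = (1.602×10⁻¹⁹)(199)(0.906) ≈ 2.89×10⁻¹⁷ J.

ΔKE ≈ 2.89×10⁻¹⁷ J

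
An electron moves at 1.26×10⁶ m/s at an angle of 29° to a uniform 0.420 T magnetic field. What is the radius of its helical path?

r ≈ 8.27×10⁻⁶ m

v⊥ = v sinθ = 1.26×10⁶·sin29° ≈ 6.109×10⁵ m/s.
r = m v⊥/(|q|B) = (9.109×10⁻³¹)(6.109×10⁵)/((1.602×10⁻¹⁹)(0.420)) ≈ 8.27×10⁻⁶ m.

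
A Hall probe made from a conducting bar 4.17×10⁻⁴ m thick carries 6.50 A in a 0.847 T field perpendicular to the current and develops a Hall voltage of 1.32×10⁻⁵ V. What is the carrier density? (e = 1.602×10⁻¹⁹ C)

n ≈ 6.24×10²⁷ m⁻³

From V_H = IB/(n e t), n = IB/(V_H e t).
n = (6.50)(0.847)/((1.32×10⁻⁵)(1.602×10⁻¹⁹)(4.17×10⁻⁴)) ≈ 6.24×10²⁷ m⁻³.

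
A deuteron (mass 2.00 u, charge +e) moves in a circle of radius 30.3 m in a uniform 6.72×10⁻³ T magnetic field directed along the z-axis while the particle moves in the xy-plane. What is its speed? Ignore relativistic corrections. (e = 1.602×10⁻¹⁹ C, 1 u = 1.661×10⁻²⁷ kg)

v ≈ 9.82×10⁶ m/s

From |q|vB = mv²/r, v = |q|Br/m.
v = (1.602×10⁻¹⁹)(6.72×10⁻³)(30.3)/3.322×10⁻²⁷ ≈ 9.82×10⁶ m/s.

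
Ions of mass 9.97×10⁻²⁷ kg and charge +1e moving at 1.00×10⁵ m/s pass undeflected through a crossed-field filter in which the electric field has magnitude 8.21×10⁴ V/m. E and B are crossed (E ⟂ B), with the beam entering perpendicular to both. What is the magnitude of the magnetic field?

B = 0.821 T

Balance of forces in the selector: qE = qvB ⇒ B = E/v.
B = 8.21×10⁴/1.00×10⁵ = 0.821 T.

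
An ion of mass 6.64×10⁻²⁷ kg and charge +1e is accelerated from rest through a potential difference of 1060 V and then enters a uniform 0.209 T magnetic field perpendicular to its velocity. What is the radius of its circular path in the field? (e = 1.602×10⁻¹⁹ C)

Acceleration: |q|V = ½mv² ⇒ v = √(2|q|V/m) = √(2·1.602×10⁻¹⁹·1060/6.64×10⁻²⁷) ≈ 2.262×10⁵ m/s.
In the field: r = mv/(|q|B) = (6.64×10⁻²⁷)(2.262×10⁵)/((1.602×10⁻¹⁹)(0.209)) ≈ 0.0449 m.

r ≈ 0.0449 m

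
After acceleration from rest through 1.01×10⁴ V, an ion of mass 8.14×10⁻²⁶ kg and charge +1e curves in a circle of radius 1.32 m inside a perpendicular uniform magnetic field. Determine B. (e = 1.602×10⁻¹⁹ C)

B ≈ 0.0768 T

v = √(2|q|V/m) = √(2·1.602×10⁻¹⁹·1.01×10⁴/8.14×10⁻²⁶) ≈ 1.994×10⁵ m/s.
B = mv/(|q|r) = (8.14×10⁻²⁶)(1.994×10⁵)/((1.602×10⁻¹⁹)(1.32)) ≈ 0.0768 T.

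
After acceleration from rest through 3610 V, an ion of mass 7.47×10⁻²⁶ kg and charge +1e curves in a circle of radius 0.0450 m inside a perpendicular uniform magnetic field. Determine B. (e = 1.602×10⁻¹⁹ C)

B ≈ 1.29 T

v = √(2|q|V/m) = √(2·1.602×10⁻¹⁹·3610/7.47×10⁻²⁶) ≈ 1.244×10⁵ m/s.
B = mv/(|q|r) = (7.47×10⁻²⁶)(1.244×10⁵)/((1.602×10⁻¹⁹)(0.0450)) ≈ 1.29 T.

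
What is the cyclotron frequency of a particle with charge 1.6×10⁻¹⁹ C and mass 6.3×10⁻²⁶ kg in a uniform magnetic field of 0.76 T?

f ≈ 3.1×10⁵ Hz

f = |q|B/(2πm).
f = (1.6×10⁻¹⁹)(0.76)/(2π·6.3×10⁻²⁶) ≈ 3.1×10⁵ Hz.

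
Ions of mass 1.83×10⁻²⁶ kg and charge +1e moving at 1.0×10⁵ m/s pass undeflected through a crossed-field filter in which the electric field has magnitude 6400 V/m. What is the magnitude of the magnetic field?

Balance of forces in the selector: qE = qvB ⇒ B = E/v.
B = 6400/1.0×10⁵ = 0.064 T.

B = 0.064 T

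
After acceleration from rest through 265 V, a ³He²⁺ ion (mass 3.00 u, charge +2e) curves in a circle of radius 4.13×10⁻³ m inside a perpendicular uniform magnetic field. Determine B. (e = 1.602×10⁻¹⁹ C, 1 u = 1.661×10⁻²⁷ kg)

v = √(2|q|V/m) = √(2·3.204×10⁻¹⁹·265/4.983×10⁻²⁷) ≈ 1.846×10⁵ m/s.
B = mv/(|q|r) = (4.983×10⁻²⁷)(1.846×10⁵)/((3.204×10⁻¹⁹)(4.13×10⁻³)) ≈ 0.695 T.

B ≈ 0.695 T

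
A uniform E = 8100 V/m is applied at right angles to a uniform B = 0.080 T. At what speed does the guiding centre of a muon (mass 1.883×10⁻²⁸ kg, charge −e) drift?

In crossed fields the guiding centre drifts at v_d = |E×B|/B² = E/B, independent of charge and mass.
v_d = 8100/0.080 = 1.0×10⁵ m/s.

v_d ≈ 1.0×10⁵ m/s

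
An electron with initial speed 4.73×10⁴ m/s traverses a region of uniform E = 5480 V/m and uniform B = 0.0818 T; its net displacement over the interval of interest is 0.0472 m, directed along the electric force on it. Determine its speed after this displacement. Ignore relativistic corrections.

v_f ≈ 9.54×10⁶ m/s

B does no work; ΔKE = |q|E d.
½mv_f² = ½mv₀² + |q|Ed = ½(9.109×10⁻³¹)(4.73×10⁴)² + (1.602×10⁻¹⁹)(5480)(0.0472) ≈ 1.019×10⁻²¹ J + 4.144×10⁻¹⁷ J ≈ 4.144×10⁻¹⁷ J.
v_f = √(2·4.144×10⁻¹⁷/9.109×10⁻³¹) ≈ 9.54×10⁶ m/s.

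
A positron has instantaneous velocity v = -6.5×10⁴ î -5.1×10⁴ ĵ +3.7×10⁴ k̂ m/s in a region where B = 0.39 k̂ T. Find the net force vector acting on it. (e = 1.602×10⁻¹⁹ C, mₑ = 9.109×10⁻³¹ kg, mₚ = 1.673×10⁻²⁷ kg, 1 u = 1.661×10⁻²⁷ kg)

F ≈ (-3.19×10⁻¹⁵, 4.06×10⁻¹⁵, 0) N

v×B = (-1.99×10⁴, 2.54×10⁴, 0) N/C.
F = q v×B = (1.602×10⁻¹⁹ C)·(-1.99×10⁴, 2.54×10⁴, 0) = (-3.19×10⁻¹⁵, 4.06×10⁻¹⁵, 0) N.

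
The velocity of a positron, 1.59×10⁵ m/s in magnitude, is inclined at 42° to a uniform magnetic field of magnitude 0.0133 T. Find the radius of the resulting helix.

r ≈ 4.55×10⁻⁵ m

v⊥ = v sinθ = 1.59×10⁵·sin42° ≈ 1.064×10⁵ m/s.
r = m v⊥/(|q|B) = (9.109×10⁻³¹)(1.064×10⁵)/((1.602×10⁻¹⁹)(0.0133)) ≈ 4.55×10⁻⁵ m.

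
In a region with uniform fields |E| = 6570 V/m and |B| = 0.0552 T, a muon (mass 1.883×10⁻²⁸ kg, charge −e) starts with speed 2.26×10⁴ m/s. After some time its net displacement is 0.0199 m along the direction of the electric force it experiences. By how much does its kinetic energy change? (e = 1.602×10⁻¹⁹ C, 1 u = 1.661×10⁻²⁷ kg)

ΔKE ≈ 2.09×10⁻¹⁷ J

The magnetic force is always ⟂ v and does no work; only the electric force changes KE.
ΔKE = F_E · d = |q|E d = (1.602×10⁻¹⁹)(6570)(0.0199) ≈ 2.09×10⁻¹⁷ J.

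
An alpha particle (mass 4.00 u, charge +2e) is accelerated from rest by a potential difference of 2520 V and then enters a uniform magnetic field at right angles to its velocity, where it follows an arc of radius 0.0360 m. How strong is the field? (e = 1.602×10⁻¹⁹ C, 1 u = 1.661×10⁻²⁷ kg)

v = √(2|q|V/m) = √(2·3.204×10⁻¹⁹·2520/6.644×10⁻²⁷) ≈ 4.930×10⁵ m/s.
B = mv/(|q|r) = (6.644×10⁻²⁷)(4.930×10⁵)/((3.204×10⁻¹⁹)(0.0360)) ≈ 0.284 T.

B ≈ 0.284 T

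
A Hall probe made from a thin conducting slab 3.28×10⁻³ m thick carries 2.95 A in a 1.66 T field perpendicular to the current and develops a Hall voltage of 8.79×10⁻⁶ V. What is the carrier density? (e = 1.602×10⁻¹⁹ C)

From V_H = IB/(n e t), n = IB/(V_H e t).
n = (2.95)(1.66)/((8.79×10⁻⁶)(1.602×10⁻¹⁹)(3.28×10⁻³)) ≈ 1.06×10²⁷ m⁻³.

n ≈ 1.06×10²⁷ m⁻³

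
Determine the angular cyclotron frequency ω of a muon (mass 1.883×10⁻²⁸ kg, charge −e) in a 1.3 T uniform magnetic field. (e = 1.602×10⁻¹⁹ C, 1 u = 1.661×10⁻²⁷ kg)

ω = |q|B/m.
ω = (1.602×10⁻¹⁹)(1.3)/1.883×10⁻²⁸ ≈ 1.1×10⁹ rad/s.

ω ≈ 1.1×10⁹ rad/s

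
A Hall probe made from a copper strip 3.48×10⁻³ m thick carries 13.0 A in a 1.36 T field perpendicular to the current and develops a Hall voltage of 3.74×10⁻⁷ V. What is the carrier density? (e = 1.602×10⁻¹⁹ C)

n ≈ 8.48×10²⁸ m⁻³

From V_H = IB/(n e t), n = IB/(V_H e t).
n = (13.0)(1.36)/((3.74×10⁻⁷)(1.602×10⁻¹⁹)(3.48×10⁻³)) ≈ 8.48×10²⁸ m⁻³.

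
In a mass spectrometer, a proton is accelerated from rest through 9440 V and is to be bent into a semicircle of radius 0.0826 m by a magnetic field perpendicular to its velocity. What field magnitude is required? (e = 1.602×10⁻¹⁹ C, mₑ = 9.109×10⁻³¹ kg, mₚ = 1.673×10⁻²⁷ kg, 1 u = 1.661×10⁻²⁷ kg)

B ≈ 0.170 T

v = √(2|q|V/m) = √(2·1.602×10⁻¹⁹·9440/1.673×10⁻²⁷) ≈ 1.345×10⁶ m/s.
B = mv/(|q|r) = (1.673×10⁻²⁷)(1.345×10⁶)/((1.602×10⁻¹⁹)(0.0826)) ≈ 0.170 T.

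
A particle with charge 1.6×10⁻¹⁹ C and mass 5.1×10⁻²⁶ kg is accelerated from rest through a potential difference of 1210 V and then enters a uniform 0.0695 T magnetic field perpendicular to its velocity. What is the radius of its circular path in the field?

Acceleration: |q|V = ½mv² ⇒ v = √(2|q|V/m) = √(2·1.6×10⁻¹⁹·1210/5.1×10⁻²⁶) ≈ 8.713×10⁴ m/s.
In the field: r = mv/(|q|B) = (5.1×10⁻²⁶)(8.713×10⁴)/((1.6×10⁻¹⁹)(0.0695)) ≈ 0.400 m.

r ≈ 0.400 m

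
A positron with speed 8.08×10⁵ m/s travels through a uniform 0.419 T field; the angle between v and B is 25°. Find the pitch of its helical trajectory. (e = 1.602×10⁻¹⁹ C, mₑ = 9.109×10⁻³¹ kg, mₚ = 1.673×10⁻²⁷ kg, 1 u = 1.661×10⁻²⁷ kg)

v∥ = v cosθ = 8.08×10⁵·cos25° ≈ 7.323×10⁵ m/s.
T = 2πm/(|q|B) = 2π(9.109×10⁻³¹)/((1.602×10⁻¹⁹)(0.419)) ≈ 8.527×10⁻¹¹ s.
pitch = v∥ T = (7.323×10⁵)(8.527×10⁻¹¹) ≈ 6.24×10⁻⁵ m.

p ≈ 6.24×10⁻⁵ m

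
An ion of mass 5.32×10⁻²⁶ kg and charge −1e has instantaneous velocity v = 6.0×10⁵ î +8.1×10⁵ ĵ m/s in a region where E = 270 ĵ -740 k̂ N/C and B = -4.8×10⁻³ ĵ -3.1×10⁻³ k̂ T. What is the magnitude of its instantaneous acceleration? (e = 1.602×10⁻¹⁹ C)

v×B = (-2510, 1860, -2880) N/C.
E + v×B = (-2510, 2130, -3620) N/C.
F = q(E + v×B) = (−1.602×10⁻¹⁹ C)·(-2510, 2130, -3620) = (4.02×10⁻¹⁶, -3.41×10⁻¹⁶, 5.80×10⁻¹⁶) N.
|a| = |F|/m = 7.839×10⁻¹⁶/5.32×10⁻²⁶ ≈ 1.47×10¹⁰ m/s².

|a| ≈ 1.47×10¹⁰ m/s²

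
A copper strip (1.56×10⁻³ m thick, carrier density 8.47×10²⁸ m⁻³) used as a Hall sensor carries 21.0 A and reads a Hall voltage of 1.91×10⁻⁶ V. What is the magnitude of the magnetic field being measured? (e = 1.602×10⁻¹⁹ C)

From V_H = IB/(n e t), B = V_H n e t / I.
B = (1.91×10⁻⁶)(8.47×10²⁸)(1.602×10⁻¹⁹)(1.56×10⁻³)/21.0 ≈ 1.93 T.

B ≈ 1.93 T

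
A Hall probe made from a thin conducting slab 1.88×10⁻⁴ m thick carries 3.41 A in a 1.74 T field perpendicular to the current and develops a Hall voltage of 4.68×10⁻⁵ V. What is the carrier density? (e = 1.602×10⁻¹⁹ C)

n ≈ 4.21×10²⁷ m⁻³

From V_H = IB/(n e t), n = IB/(V_H e t).
n = (3.41)(1.74)/((4.68×10⁻⁵)(1.602×10⁻¹⁹)(1.88×10⁻⁴)) ≈ 4.21×10²⁷ m⁻³.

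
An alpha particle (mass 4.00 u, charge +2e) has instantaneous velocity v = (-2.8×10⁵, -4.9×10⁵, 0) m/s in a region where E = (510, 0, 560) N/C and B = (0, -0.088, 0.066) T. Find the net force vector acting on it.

v×B = (-3.23×10⁴, 1.85×10⁴, 2.46×10⁴) N/C.
E + v×B = (-3.18×10⁴, 1.85×10⁴, 2.52×10⁴) N/C.
F = q(E + v×B) = (3.204×10⁻¹⁹ C)·(-3.18×10⁴, 1.85×10⁴, 2.52×10⁴) = (-1.02×10⁻¹⁴, 5.92×10⁻¹⁵, 8.07×10⁻¹⁵) N.

F ≈ (-1.02×10⁻¹⁴, 5.92×10⁻¹⁵, 8.07×10⁻¹⁵) N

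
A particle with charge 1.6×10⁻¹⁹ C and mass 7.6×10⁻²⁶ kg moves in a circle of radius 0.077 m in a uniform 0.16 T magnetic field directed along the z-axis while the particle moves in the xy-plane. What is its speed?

From |q|vB = mv²/r, v = |q|Br/m.
v = (1.6×10⁻¹⁹)(0.16)(0.077)/7.6×10⁻²⁶ ≈ 2.6×10⁴ m/s.

v ≈ 2.6×10⁴ m/s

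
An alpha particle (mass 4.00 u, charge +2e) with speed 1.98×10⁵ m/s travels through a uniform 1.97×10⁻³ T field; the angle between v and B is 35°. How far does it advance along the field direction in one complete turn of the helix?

p ≈ 10.7 m

v∥ = v cosθ = 1.98×10⁵·cos35° ≈ 1.622×10⁵ m/s.
T = 2πm/(|q|B) = 2π(6.644×10⁻²⁷)/((3.204×10⁻¹⁹)(1.97×10⁻³)) ≈ 6.614×10⁻⁵ s.
pitch = v∥ T = (1.622×10⁵)(6.614×10⁻⁵) ≈ 10.7 m.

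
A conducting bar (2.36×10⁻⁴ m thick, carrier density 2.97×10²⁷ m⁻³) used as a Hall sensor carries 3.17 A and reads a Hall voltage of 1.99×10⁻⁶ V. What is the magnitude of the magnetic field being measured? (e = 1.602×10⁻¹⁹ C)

B ≈ 0.0705 T

From V_H = IB/(n e t), B = V_H n e t / I.
B = (1.99×10⁻⁶)(2.97×10²⁷)(1.602×10⁻¹⁹)(2.36×10⁻⁴)/3.17 ≈ 0.0705 T.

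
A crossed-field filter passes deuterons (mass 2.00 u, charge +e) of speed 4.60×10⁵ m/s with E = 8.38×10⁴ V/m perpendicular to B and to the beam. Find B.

B = 0.182 T

Balance of forces in the selector: qE = qvB ⇒ B = E/v.
B = 8.38×10⁴/4.60×10⁵ = 0.182 T.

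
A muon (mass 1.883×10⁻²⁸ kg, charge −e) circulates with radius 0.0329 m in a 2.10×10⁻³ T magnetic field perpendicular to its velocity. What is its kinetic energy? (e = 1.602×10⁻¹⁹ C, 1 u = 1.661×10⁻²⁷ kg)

v = |q|Br/m, then KE = ½mv² = (qBr)²/(2m).
v = (1.602×10⁻¹⁹)(2.10×10⁻³)(0.0329)/1.883×10⁻²⁸ ≈ 5.878×10⁴ m/s.
KE = ½(1.883×10⁻²⁸)(5.878×10⁴)² ≈ 3.25×10⁻¹⁹ J = 2.03 eV.

KE ≈ 2.03 eV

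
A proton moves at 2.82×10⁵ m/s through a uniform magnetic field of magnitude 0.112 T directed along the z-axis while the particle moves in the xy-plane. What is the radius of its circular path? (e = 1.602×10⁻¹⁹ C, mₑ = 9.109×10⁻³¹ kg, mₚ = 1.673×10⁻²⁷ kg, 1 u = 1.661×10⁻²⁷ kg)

r ≈ 0.0263 m

The magnetic force provides the centripetal force: |q|vB = mv²/r.
r = mv/(|q|B) = (1.673×10⁻²⁷)(2.82×10⁵)/((1.602×10⁻¹⁹)(0.112)) ≈ 0.0263 m.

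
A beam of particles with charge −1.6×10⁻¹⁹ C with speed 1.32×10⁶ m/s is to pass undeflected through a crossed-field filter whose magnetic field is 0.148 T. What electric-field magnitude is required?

E = 1.95×10⁵ V/m

For straight-line motion qE = qvB, so E = vB.
E = 1.32×10⁶ × 0.148 = 1.95×10⁵ V/m.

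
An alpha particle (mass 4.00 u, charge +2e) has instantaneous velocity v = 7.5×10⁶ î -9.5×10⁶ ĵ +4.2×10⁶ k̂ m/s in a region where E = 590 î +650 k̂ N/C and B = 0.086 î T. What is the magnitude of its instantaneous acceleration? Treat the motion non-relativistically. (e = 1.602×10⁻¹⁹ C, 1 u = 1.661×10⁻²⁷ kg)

|a| ≈ 4.31×10¹³ m/s²

v×B = (0, 3.61×10⁵, 8.17×10⁵) N/C.
E + v×B = (590, 3.61×10⁵, 8.18×10⁵) N/C.
F = q(E + v×B) = (3.204×10⁻¹⁹ C)·(590, 3.61×10⁵, 8.18×10⁵) = (1.89×10⁻¹⁶, 1.16×10⁻¹³, 2.62×10⁻¹³) N.
|a| = |F|/m = 2.864×10⁻¹³/6.644×10⁻²⁷ ≈ 4.31×10¹³ m/s².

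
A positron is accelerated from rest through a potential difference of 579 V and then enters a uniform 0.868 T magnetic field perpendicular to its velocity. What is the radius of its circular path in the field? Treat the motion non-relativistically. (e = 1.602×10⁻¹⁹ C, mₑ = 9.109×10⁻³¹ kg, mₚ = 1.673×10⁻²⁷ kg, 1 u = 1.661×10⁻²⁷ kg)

Acceleration: |q|V = ½mv² ⇒ v = √(2|q|V/m) = √(2·1.602×10⁻¹⁹·579/9.109×10⁻³¹) ≈ 1.427×10⁷ m/s.
In the field: r = mv/(|q|B) = (9.109×10⁻³¹)(1.427×10⁷)/((1.602×10⁻¹⁹)(0.868)) ≈ 9.35×10⁻⁵ m.

r ≈ 9.35×10⁻⁵ m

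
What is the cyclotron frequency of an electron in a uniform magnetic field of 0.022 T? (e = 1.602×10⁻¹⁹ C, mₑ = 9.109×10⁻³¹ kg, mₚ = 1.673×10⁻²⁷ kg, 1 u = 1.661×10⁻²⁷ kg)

f = |q|B/(2πm).
f = (1.602×10⁻¹⁹)(0.022)/(2π·9.109×10⁻³¹) ≈ 6.2×10⁸ Hz.

f ≈ 6.2×10⁸ Hz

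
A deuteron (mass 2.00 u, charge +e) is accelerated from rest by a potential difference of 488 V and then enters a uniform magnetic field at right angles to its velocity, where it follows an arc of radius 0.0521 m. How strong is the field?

v = √(2|q|V/m) = √(2·1.602×10⁻¹⁹·488/3.322×10⁻²⁷) ≈ 2.169×10⁵ m/s.
B = mv/(|q|r) = (3.322×10⁻²⁷)(2.169×10⁵)/((1.602×10⁻¹⁹)(0.0521)) ≈ 0.0863 T.

B ≈ 0.0863 T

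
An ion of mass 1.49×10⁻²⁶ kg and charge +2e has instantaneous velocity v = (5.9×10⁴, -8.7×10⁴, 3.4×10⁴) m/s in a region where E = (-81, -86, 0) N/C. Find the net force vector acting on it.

F ≈ (-2.60×10⁻¹⁷, -2.76×10⁻¹⁷, 0) N

Only an electric field acts, so F = qE = (3.204×10⁻¹⁹ C)·(-81.0, -86.0, 0) = (-2.60×10⁻¹⁷, -2.76×10⁻¹⁷, 0) N.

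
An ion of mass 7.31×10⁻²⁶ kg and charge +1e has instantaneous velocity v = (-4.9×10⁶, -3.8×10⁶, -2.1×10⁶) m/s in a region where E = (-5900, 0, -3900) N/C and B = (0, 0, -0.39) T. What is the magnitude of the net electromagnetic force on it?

|F| ≈ 3.87×10⁻¹³ N

v×B = (1.48×10⁶, -1.91×10⁶, 0) N/C.
E + v×B = (1.48×10⁶, -1.91×10⁶, -3900) N/C.
F = q(E + v×B) = (1.602×10⁻¹⁹ C)·(1.48×10⁶, -1.91×10⁶, -3900) = (2.36×10⁻¹³, -3.06×10⁻¹³, -6.25×10⁻¹⁶) N.
|F| = 3.87×10⁻¹³ N.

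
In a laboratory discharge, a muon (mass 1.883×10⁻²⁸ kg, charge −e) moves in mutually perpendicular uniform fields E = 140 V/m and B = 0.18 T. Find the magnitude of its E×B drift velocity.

v_d ≈ 780 m/s

In crossed fields the guiding centre drifts at v_d = |E×B|/B² = E/B, independent of charge and mass.
v_d = 140/0.18 = 780 m/s.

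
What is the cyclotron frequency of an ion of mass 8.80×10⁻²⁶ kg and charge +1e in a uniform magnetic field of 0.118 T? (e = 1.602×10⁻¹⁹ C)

f = |q|B/(2πm).
f = (1.602×10⁻¹⁹)(0.118)/(2π·8.80×10⁻²⁶) ≈ 3.42×10⁴ Hz.

f ≈ 3.42×10⁴ Hz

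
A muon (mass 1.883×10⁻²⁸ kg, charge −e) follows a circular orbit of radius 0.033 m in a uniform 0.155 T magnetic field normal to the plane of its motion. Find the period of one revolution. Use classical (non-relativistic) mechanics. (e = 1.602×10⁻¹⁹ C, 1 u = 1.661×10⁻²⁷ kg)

The cyclotron period depends only on m, q, B: T = 2πm/(|q|B).
T = 2π(1.883×10⁻²⁸)/((1.602×10⁻¹⁹)(0.155)) ≈ 4.76×10⁻⁸ s.

T ≈ 4.76×10⁻⁸ s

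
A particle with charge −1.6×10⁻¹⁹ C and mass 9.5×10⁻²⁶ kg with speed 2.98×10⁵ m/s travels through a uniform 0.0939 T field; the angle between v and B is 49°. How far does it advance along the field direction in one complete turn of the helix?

p ≈ 7.77 m

v∥ = v cosθ = 2.98×10⁵·cos49° ≈ 1.955×10⁵ m/s.
T = 2πm/(|q|B) = 2π(9.5×10⁻²⁶)/((1.6×10⁻¹⁹)(0.0939)) ≈ 3.973×10⁻⁵ s.
pitch = v∥ T = (1.955×10⁵)(3.973×10⁻⁵) ≈ 7.77 m.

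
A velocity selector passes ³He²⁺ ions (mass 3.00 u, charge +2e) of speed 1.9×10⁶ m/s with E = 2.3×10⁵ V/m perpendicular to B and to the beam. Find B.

B = 0.12 T

Balance of forces in the selector: qE = qvB ⇒ B = E/v.
B = 2.3×10⁵/1.9×10⁶ = 0.12 T.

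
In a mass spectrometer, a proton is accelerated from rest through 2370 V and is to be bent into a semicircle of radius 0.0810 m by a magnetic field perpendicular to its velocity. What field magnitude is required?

B ≈ 0.0869 T

v = √(2|q|V/m) = √(2·1.602×10⁻¹⁹·2370/1.673×10⁻²⁷) ≈ 6.737×10⁵ m/s.
B = mv/(|q|r) = (1.673×10⁻²⁷)(6.737×10⁵)/((1.602×10⁻¹⁹)(0.0810)) ≈ 0.0869 T.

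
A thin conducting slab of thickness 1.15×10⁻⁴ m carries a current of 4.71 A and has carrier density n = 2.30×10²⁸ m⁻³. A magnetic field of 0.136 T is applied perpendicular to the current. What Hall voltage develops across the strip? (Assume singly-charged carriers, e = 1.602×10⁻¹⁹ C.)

V_H = IB/(n e t).
V_H = (4.71)(0.136)/((2.30×10²⁸)(1.602×10⁻¹⁹)(1.15×10⁻⁴)) ≈ 1.51×10⁻⁶ V.

V_H ≈ 1.51×10⁻⁶ V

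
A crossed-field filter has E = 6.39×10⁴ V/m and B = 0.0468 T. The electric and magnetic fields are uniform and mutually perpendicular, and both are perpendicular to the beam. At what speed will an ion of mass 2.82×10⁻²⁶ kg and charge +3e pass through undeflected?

v = 1.37×10⁶ m/s

For undeflected motion the electric and magnetic forces balance: qE = qvB.
v = E/B = 6.39×10⁴/0.0468 = 1.37×10⁶ m/s.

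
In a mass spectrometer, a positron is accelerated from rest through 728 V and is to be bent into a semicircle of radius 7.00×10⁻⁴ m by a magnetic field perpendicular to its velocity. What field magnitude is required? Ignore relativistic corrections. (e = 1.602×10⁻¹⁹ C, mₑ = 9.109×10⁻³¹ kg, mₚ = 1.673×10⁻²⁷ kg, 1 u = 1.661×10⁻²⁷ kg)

v = √(2|q|V/m) = √(2·1.602×10⁻¹⁹·728/9.109×10⁻³¹) ≈ 1.600×10⁷ m/s.
B = mv/(|q|r) = (9.109×10⁻³¹)(1.600×10⁷)/((1.602×10⁻¹⁹)(7.00×10⁻⁴)) ≈ 0.130 T.

B ≈ 0.130 T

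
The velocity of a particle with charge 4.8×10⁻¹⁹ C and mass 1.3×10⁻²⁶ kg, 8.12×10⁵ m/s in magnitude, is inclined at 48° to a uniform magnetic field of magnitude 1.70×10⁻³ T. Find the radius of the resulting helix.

r ≈ 9.61 m

v⊥ = v sinθ = 8.12×10⁵·sin48° ≈ 6.034×10⁵ m/s.
r = m v⊥/(|q|B) = (1.3×10⁻²⁶)(6.034×10⁵)/((4.8×10⁻¹⁹)(1.70×10⁻³)) ≈ 9.61 m.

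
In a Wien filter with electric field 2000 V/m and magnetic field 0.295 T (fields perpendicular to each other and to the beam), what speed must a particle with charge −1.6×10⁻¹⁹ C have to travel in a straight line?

v = 6780 m/s

For undeflected motion the electric and magnetic forces balance: qE = qvB.
v = E/B = 2000/0.295 = 6780 m/s.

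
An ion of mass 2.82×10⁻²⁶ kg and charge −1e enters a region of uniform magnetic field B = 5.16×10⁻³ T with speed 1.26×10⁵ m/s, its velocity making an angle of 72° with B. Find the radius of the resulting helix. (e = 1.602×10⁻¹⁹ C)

r ≈ 4.09 m

v⊥ = v sinθ = 1.26×10⁵·sin72° ≈ 1.198×10⁵ m/s.
r = m v⊥/(|q|B) = (2.82×10⁻²⁶)(1.198×10⁵)/((1.602×10⁻¹⁹)(5.16×10⁻³)) ≈ 4.09 m.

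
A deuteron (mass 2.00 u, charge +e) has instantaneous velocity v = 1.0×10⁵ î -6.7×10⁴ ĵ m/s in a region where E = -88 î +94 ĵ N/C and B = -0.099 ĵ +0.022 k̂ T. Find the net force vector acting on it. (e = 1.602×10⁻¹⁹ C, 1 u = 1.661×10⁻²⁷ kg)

v×B = (-1470, -2200, -9900) N/C.
E + v×B = (-1560, -2110, -9900) N/C.
F = q(E + v×B) = (1.602×10⁻¹⁹ C)·(-1560, -2110, -9900) = (-2.50×10⁻¹⁶, -3.37×10⁻¹⁶, -1.59×10⁻¹⁵) N.

F ≈ (-2.50×10⁻¹⁶, -3.37×10⁻¹⁶, -1.59×10⁻¹⁵) N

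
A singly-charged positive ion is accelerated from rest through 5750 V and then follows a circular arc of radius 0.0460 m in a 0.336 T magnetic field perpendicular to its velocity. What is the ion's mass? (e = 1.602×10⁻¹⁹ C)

m ≈ 3.33×10⁻²⁷ kg

Combine |q|V = ½mv² and r = mv/(|q|B): eliminate v to get m = qB²r²/(2V).
m = (1.602×10⁻¹⁹)(0.336)²(0.0460)²/(2·5750) ≈ 3.33×10⁻²⁷ kg.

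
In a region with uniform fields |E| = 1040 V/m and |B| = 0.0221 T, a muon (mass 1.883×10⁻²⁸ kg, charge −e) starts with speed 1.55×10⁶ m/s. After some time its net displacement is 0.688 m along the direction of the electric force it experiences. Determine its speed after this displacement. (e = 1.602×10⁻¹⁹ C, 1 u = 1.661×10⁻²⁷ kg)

B does no work; ΔKE = |q|E d.
½mv_f² = ½mv₀² + |q|Ed = ½(1.883×10⁻²⁸)(1.55×10⁶)² + (1.602×10⁻¹⁹)(1040)(0.688) ≈ 2.262×10⁻¹⁶ J + 1.146×10⁻¹⁶ J ≈ 3.408×10⁻¹⁶ J.
v_f = √(2·3.408×10⁻¹⁶/1.883×10⁻²⁸) ≈ 1.90×10⁶ m/s.

v_f ≈ 1.90×10⁶ m/s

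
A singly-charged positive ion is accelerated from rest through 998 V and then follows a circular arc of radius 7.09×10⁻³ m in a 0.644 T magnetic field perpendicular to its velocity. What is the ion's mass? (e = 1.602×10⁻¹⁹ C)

Combine |q|V = ½mv² and r = mv/(|q|B): eliminate v to get m = qB²r²/(2V).
m = (1.602×10⁻¹⁹)(0.644)²(7.09×10⁻³)²/(2·998) ≈ 1.67×10⁻²⁷ kg.

m ≈ 1.67×10⁻²⁷ kg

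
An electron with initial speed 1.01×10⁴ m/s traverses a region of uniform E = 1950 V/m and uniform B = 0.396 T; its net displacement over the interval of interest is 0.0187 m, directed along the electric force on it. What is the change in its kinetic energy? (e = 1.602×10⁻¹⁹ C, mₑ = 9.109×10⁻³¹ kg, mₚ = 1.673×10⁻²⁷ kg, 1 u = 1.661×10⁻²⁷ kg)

ΔKE ≈ 5.84×10⁻¹⁸ J

The magnetic force is always ⟂ v and does no work; only the electric force changes KE.
ΔKE = F_E · d = |q|E d = (1.602×10⁻¹⁹)(1950)(0.0187) ≈ 5.84×10⁻¹⁸ J.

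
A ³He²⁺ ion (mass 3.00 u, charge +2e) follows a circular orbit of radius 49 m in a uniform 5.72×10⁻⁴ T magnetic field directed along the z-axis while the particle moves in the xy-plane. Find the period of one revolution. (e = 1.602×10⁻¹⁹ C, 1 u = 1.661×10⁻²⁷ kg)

The cyclotron period depends only on m, q, B: T = 2πm/(|q|B).
T = 2π(4.983×10⁻²⁷)/((3.204×10⁻¹⁹)(5.72×10⁻⁴)) ≈ 1.71×10⁻⁴ s.

T ≈ 1.71×10⁻⁴ s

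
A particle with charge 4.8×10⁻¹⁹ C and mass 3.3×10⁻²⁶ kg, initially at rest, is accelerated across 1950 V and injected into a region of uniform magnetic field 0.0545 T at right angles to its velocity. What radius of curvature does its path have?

Acceleration: |q|V = ½mv² ⇒ v = √(2|q|V/m) = √(2·4.8×10⁻¹⁹·1950/3.3×10⁻²⁶) ≈ 2.382×10⁵ m/s.
In the field: r = mv/(|q|B) = (3.3×10⁻²⁶)(2.382×10⁵)/((4.8×10⁻¹⁹)(0.0545)) ≈ 0.300 m.

r ≈ 0.300 m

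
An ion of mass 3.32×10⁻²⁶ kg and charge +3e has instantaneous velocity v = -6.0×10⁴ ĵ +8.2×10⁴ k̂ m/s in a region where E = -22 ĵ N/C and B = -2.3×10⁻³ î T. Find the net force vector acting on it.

v×B = (0, -189, -138) N/C.
E + v×B = (0, -211, -138) N/C.
F = q(E + v×B) = (4.806×10⁻¹⁹ C)·(0, -211, -138) = (0, -1.01×10⁻¹⁶, -6.63×10⁻¹⁷) N.

F ≈ (0, -1.01×10⁻¹⁶, -6.63×10⁻¹⁷) N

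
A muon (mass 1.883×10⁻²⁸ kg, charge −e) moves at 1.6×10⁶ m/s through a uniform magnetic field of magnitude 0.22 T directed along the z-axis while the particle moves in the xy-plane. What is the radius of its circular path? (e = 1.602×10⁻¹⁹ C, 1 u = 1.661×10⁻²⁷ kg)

r ≈ 8.5×10⁻³ m

The magnetic force provides the centripetal force: |q|vB = mv²/r.
r = mv/(|q|B) = (1.883×10⁻²⁸)(1.6×10⁶)/((1.602×10⁻¹⁹)(0.22)) ≈ 8.5×10⁻³ m.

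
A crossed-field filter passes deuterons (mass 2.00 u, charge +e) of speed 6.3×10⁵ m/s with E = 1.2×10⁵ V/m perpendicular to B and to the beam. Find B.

Balance of forces in the selector: qE = qvB ⇒ B = E/v.
B = 1.2×10⁵/6.3×10⁵ = 0.19 T.

B = 0.19 T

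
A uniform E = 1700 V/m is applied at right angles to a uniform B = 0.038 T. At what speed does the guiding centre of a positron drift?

v_d ≈ 4.5×10⁴ m/s

The steady drift has the magnetic force balancing the electric force, so v_d = E/B.
v_d = 1700/0.038 = 4.5×10⁴ m/s.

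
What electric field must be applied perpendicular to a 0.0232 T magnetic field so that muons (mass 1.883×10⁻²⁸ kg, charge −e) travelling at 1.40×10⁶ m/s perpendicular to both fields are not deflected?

E = 3.25×10⁴ V/m

For straight-line motion qE = qvB, so E = vB.
E = 1.40×10⁶ × 0.0232 = 3.25×10⁴ V/m.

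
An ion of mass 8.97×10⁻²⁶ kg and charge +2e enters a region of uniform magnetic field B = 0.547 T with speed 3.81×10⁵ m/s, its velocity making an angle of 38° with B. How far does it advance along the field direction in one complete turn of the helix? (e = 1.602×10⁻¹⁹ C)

p ≈ 0.965 m

v∥ = v cosθ = 3.81×10⁵·cos38° ≈ 3.002×10⁵ m/s.
T = 2πm/(|q|B) = 2π(8.97×10⁻²⁶)/((3.204×10⁻¹⁹)(0.547)) ≈ 3.216×10⁻⁶ s.
pitch = v∥ T = (3.002×10⁵)(3.216×10⁻⁶) ≈ 0.965 m.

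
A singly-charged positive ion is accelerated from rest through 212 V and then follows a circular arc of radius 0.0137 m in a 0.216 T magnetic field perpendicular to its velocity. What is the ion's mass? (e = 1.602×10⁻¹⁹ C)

m ≈ 3.31×10⁻²⁷ kg

Combine |q|V = ½mv² and r = mv/(|q|B): eliminate v to get m = qB²r²/(2V).
m = (1.602×10⁻¹⁹)(0.216)²(0.0137)²/(2·212) ≈ 3.31×10⁻²⁷ kg.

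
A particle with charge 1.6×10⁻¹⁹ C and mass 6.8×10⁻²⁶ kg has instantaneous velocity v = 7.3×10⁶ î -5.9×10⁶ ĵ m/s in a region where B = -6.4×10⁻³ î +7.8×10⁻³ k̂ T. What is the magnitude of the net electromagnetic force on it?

|F| ≈ 1.32×10⁻¹⁴ N

v×B = (-4.60×10⁴, -5.69×10⁴, -3.78×10⁴) N/C.
F = q v×B = (1.6×10⁻¹⁹ C)·(-4.60×10⁴, -5.69×10⁴, -3.78×10⁴) = (-7.36×10⁻¹⁵, -9.11×10⁻¹⁵, -6.04×10⁻¹⁵) N.
|F| = 1.32×10⁻¹⁴ N.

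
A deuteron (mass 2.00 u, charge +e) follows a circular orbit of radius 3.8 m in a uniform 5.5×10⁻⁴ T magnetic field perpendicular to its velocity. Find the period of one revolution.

The cyclotron period depends only on m, q, B: T = 2πm/(|q|B).
T = 2π(3.322×10⁻²⁷)/((1.602×10⁻¹⁹)(5.5×10⁻⁴)) ≈ 2.4×10⁻⁴ s.

T ≈ 2.4×10⁻⁴ s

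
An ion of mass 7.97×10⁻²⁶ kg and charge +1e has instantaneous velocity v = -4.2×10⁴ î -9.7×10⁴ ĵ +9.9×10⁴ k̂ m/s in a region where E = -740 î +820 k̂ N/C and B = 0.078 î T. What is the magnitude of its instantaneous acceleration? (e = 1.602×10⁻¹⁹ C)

|a| ≈ 2.30×10¹⁰ m/s²

v×B = (0, 7720, 7570) N/C.
E + v×B = (-740, 7720, 8390) N/C.
F = q(E + v×B) = (1.602×10⁻¹⁹ C)·(-740, 7720, 8390) = (-1.19×10⁻¹⁶, 1.24×10⁻¹⁵, 1.34×10⁻¹⁵) N.
|a| = |F|/m = 1.830×10⁻¹⁵/7.97×10⁻²⁶ ≈ 2.30×10¹⁰ m/s².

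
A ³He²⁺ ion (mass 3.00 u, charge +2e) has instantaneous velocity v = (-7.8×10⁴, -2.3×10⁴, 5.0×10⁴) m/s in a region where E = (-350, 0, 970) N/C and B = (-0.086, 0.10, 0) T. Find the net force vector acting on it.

F ≈ (-1.71×10⁻¹⁵, -1.38×10⁻¹⁵, -2.82×10⁻¹⁵) N

v×B = (-5000, -4300, -9780) N/C.
E + v×B = (-5350, -4300, -8810) N/C.
F = q(E + v×B) = (3.204×10⁻¹⁹ C)·(-5350, -4300, -8810) = (-1.71×10⁻¹⁵, -1.38×10⁻¹⁵, -2.82×10⁻¹⁵) N.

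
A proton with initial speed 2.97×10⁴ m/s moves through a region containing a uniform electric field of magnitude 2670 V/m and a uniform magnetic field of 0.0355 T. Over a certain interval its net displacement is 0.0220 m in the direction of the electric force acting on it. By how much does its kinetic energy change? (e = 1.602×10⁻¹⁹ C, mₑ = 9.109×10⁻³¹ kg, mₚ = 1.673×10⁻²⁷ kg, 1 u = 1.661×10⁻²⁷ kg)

ΔKE ≈ 9.41×10⁻¹⁸ J

The magnetic force is always ⟂ v and does no work; only the electric force changes KE.
ΔKE = F_E · d = |q|E d = (1.602×10⁻¹⁹)(2670)(0.0220) ≈ 9.41×10⁻¹⁸ J.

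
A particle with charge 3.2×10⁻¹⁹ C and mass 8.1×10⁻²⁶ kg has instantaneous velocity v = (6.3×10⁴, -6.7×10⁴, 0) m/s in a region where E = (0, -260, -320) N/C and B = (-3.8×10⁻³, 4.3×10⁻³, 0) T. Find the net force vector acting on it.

v×B = (0, 0, 16.3) N/C.
E + v×B = (0, -260, -304) N/C.
F = q(E + v×B) = (3.2×10⁻¹⁹ C)·(0, -260, -304) = (0, -8.32×10⁻¹⁷, -9.72×10⁻¹⁷) N.

F ≈ (0, -8.32×10⁻¹⁷, -9.72×10⁻¹⁷) N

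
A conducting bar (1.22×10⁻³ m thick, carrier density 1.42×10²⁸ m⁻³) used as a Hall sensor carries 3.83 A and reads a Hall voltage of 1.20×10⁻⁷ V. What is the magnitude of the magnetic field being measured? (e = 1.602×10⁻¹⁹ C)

B ≈ 0.0870 T

From V_H = IB/(n e t), B = V_H n e t / I.
B = (1.20×10⁻⁷)(1.42×10²⁸)(1.602×10⁻¹⁹)(1.22×10⁻³)/3.83 ≈ 0.0870 T.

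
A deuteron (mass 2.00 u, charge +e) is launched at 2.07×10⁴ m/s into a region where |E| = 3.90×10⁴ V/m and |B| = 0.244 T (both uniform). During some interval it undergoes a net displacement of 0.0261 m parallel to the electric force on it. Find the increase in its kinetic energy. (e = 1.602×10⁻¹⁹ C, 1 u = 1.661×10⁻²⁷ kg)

The magnetic force is always ⟂ v and does no work; only the electric force changes KE.
ΔKE = F_E · d = |q|E d = (1.602×10⁻¹⁹)(3.90×10⁴)(0.0261) ≈ 1.63×10⁻¹⁶ J.

ΔKE ≈ 1.63×10⁻¹⁶ J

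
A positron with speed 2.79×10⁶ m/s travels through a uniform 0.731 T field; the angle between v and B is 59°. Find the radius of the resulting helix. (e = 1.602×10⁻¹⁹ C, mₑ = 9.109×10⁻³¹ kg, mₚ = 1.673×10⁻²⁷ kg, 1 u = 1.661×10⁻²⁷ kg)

v⊥ = v sinθ = 2.79×10⁶·sin59° ≈ 2.391×10⁶ m/s.
r = m v⊥/(|q|B) = (9.109×10⁻³¹)(2.391×10⁶)/((1.602×10⁻¹⁹)(0.731)) ≈ 1.86×10⁻⁵ m.

r ≈ 1.86×10⁻⁵ m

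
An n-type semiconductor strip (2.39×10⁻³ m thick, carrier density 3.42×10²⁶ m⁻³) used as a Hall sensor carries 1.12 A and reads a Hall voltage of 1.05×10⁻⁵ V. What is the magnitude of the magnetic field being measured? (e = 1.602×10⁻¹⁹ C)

From V_H = IB/(n e t), B = V_H n e t / I.
B = (1.05×10⁻⁵)(3.42×10²⁶)(1.602×10⁻¹⁹)(2.39×10⁻³)/1.12 ≈ 1.23 T.

B ≈ 1.23 T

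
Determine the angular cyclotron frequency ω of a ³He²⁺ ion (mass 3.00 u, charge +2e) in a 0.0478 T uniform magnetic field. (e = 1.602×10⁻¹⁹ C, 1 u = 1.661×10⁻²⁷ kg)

ω = |q|B/m.
ω = (3.204×10⁻¹⁹)(0.0478)/4.983×10⁻²⁷ ≈ 3.07×10⁶ rad/s.

ω ≈ 3.07×10⁶ rad/s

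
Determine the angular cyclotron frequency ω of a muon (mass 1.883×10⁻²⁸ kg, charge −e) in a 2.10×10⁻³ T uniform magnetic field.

ω ≈ 1.79×10⁶ rad/s

ω = |q|B/m.
ω = (1.602×10⁻¹⁹)(2.10×10⁻³)/1.883×10⁻²⁸ ≈ 1.79×10⁶ rad/s.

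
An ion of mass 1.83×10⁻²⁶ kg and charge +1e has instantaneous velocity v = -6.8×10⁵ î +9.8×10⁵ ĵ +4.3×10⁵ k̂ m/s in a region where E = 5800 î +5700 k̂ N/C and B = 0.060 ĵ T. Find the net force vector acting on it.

F ≈ (-3.20×10⁻¹⁵, 0, -5.62×10⁻¹⁵) N

v×B = (-2.58×10⁴, 0, -4.08×10⁴) N/C.
E + v×B = (-2.00×10⁴, 0, -3.51×10⁴) N/C.
F = q(E + v×B) = (1.602×10⁻¹⁹ C)·(-2.00×10⁴, 0, -3.51×10⁴) = (-3.20×10⁻¹⁵, 0, -5.62×10⁻¹⁵) N.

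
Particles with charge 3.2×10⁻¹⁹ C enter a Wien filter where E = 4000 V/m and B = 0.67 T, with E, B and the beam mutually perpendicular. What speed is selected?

v = 6000 m/s

For undeflected motion the electric and magnetic forces balance: qE = qvB.
v = E/B = 4000/0.67 = 6000 m/s.
The result is independent of the particle's charge and mass.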